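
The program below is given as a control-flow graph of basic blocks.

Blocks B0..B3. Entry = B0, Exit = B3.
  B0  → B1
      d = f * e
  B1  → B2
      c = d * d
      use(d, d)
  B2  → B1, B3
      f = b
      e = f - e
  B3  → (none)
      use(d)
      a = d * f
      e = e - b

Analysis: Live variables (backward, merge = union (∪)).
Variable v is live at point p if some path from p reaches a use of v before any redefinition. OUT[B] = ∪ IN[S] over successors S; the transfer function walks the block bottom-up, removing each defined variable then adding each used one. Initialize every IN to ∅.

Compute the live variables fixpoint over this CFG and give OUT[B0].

Answer: {b, d, e}

Derivation:
Per-block solution:
  B0:   IN={b, e, f}   OUT={b, d, e}
  B1:   IN={b, d, e}   OUT={b, d, e}
  B2:   IN={b, d, e}   OUT={b, d, e, f}
  B3:   IN={b, d, e, f}   OUT={}

Merge at B0: OUT[B0] = IN[B1] = {b, d, e}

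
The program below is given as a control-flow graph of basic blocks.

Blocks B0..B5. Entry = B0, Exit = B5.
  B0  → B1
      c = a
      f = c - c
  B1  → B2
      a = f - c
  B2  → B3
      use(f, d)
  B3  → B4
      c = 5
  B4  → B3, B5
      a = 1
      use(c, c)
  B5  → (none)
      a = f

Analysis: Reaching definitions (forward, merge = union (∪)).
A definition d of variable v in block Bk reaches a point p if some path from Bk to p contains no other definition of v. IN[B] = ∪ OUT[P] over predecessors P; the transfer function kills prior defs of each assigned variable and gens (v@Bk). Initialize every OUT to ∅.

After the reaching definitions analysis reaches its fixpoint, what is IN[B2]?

Converged values:
  B0:  IN={}  OUT={c@B0, f@B0}
  B1:  IN={c@B0, f@B0}  OUT={a@B1, c@B0, f@B0}
  B2:  IN={a@B1, c@B0, f@B0}  OUT={a@B1, c@B0, f@B0}
  B3:  IN={a@B1, a@B4, c@B0, c@B3, f@B0}  OUT={a@B1, a@B4, c@B3, f@B0}
  B4:  IN={a@B1, a@B4, c@B3, f@B0}  OUT={a@B4, c@B3, f@B0}
  B5:  IN={a@B4, c@B3, f@B0}  OUT={a@B5, c@B3, f@B0}

Merge at B2: IN[B2] = OUT[B1] = {a@B1, c@B0, f@B0}

Answer: {a@B1, c@B0, f@B0}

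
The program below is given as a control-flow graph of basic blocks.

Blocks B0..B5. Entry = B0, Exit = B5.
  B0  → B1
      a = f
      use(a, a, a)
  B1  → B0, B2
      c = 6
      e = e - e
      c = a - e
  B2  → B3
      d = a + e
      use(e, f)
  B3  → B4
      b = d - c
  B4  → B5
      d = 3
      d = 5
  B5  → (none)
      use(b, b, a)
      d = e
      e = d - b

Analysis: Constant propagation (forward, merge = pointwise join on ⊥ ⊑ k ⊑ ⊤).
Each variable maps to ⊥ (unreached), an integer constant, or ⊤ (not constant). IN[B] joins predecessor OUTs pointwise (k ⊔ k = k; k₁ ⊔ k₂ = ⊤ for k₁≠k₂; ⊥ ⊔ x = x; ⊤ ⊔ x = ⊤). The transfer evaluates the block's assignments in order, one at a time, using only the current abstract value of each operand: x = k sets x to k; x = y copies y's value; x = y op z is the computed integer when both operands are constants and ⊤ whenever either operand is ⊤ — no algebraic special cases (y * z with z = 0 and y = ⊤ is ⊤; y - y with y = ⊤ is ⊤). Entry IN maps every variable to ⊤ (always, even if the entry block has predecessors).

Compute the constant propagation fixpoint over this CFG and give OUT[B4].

Answer: {a: ⊤, b: ⊤, c: ⊤, d: 5, e: ⊤, f: ⊤}

Working:
Fixpoint table:
  B0: | IN=(all ⊤) | OUT=(all ⊤)
  B1: | IN=(all ⊤) | OUT=(all ⊤)
  B2: | IN=(all ⊤) | OUT=(all ⊤)
  B3: | IN=(all ⊤) | OUT=(all ⊤)
  B4: | IN=(all ⊤) | OUT={d:5; rest ⊤}
  B5: | IN={d:5; rest ⊤} | OUT=(all ⊤)

Merge at B4: IN[B4] = OUT[B3] = {a: ⊤, b: ⊤, c: ⊤, d: ⊤, e: ⊤, f: ⊤}
Applying B4's transfer function to that IN value gives OUT[B4] (row B4 above).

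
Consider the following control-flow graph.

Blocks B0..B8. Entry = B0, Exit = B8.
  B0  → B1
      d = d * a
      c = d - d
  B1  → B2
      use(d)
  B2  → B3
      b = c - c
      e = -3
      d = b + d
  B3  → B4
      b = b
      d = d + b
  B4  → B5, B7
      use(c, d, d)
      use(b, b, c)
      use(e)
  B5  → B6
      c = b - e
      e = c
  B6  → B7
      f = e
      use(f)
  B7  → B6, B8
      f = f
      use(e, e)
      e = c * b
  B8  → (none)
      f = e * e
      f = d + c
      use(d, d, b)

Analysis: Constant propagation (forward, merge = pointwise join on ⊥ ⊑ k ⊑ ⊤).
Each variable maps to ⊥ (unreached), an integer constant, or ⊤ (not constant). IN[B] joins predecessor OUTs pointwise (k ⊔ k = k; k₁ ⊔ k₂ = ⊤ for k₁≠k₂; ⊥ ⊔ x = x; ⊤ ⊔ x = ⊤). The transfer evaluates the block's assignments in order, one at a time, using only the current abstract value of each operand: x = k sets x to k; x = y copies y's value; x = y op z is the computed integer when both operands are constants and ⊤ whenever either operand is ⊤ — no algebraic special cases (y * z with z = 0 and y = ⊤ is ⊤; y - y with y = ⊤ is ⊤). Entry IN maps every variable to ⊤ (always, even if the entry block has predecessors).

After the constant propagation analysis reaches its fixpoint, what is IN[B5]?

Per-block solution:
  B0:  IN=(all ⊤)  OUT=(all ⊤)
  B1:  IN=(all ⊤)  OUT=(all ⊤)
  B2:  IN=(all ⊤)  OUT={e:-3; rest ⊤}
  B3:  IN={e:-3; rest ⊤}  OUT={e:-3; rest ⊤}
  B4:  IN={e:-3; rest ⊤}  OUT={e:-3; rest ⊤}
  B5:  IN={e:-3; rest ⊤}  OUT=(all ⊤)
  B6:  IN=(all ⊤)  OUT=(all ⊤)
  B7:  IN=(all ⊤)  OUT=(all ⊤)
  B8:  IN=(all ⊤)  OUT=(all ⊤)

Merge at B5: IN[B5] = OUT[B4] = {a: ⊤, b: ⊤, c: ⊤, d: ⊤, e: -3, f: ⊤}

Answer: {a: ⊤, b: ⊤, c: ⊤, d: ⊤, e: -3, f: ⊤}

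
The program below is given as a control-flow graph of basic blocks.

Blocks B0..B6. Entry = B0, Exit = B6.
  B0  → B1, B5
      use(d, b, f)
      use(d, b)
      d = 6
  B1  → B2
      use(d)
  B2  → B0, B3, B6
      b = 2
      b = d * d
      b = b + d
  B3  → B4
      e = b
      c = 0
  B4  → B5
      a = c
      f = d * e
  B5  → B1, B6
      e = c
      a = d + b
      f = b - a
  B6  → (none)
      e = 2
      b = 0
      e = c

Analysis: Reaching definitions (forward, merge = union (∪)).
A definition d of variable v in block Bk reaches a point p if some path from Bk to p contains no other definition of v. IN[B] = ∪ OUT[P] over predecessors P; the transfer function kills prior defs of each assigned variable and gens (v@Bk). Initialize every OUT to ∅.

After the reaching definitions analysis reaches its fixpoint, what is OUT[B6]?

Answer: {a@B5, b@B6, c@B3, d@B0, e@B6, f@B5}

Derivation:
Converged values:
  B0:   IN={a@B5, b@B2, c@B3, d@B0, e@B5, f@B5}   OUT={a@B5, b@B2, c@B3, d@B0, e@B5, f@B5}
  B1:   IN={a@B5, b@B2, c@B3, d@B0, e@B5, f@B5}   OUT={a@B5, b@B2, c@B3, d@B0, e@B5, f@B5}
  B2:   IN={a@B5, b@B2, c@B3, d@B0, e@B5, f@B5}   OUT={a@B5, b@B2, c@B3, d@B0, e@B5, f@B5}
  B3:   IN={a@B5, b@B2, c@B3, d@B0, e@B5, f@B5}   OUT={a@B5, b@B2, c@B3, d@B0, e@B3, f@B5}
  B4:   IN={a@B5, b@B2, c@B3, d@B0, e@B3, f@B5}   OUT={a@B4, b@B2, c@B3, d@B0, e@B3, f@B4}
  B5:   IN={a@B4, a@B5, b@B2, c@B3, d@B0, e@B3, e@B5, f@B4, f@B5}   OUT={a@B5, b@B2, c@B3, d@B0, e@B5, f@B5}
  B6:   IN={a@B5, b@B2, c@B3, d@B0, e@B5, f@B5}   OUT={a@B5, b@B6, c@B3, d@B0, e@B6, f@B5}

Merge at B6: IN[B6] = OUT[B2] ⊔ OUT[B5] = {a@B5, b@B2, c@B3, d@B0, e@B5, f@B5}
Applying B6's transfer function to that IN value gives OUT[B6] (row B6 above).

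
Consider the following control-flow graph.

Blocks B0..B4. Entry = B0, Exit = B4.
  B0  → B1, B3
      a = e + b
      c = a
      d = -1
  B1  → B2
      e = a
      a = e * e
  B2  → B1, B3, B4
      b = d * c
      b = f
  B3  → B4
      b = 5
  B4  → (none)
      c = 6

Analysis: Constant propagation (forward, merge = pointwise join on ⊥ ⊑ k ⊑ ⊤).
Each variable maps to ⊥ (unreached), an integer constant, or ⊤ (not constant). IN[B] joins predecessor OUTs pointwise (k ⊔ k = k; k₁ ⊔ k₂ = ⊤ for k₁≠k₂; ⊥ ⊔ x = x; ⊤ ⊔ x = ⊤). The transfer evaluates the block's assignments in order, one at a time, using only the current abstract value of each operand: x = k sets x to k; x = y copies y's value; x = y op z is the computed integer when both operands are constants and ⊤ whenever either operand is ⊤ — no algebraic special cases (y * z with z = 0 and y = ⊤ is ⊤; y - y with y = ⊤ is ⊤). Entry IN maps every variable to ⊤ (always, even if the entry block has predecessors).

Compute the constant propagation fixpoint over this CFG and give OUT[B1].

Answer: {a: ⊤, b: ⊤, c: ⊤, d: -1, e: ⊤, f: ⊤}

Working:
Fixpoint table:
  B0:  IN=(all ⊤)  OUT={d:-1; rest ⊤}
  B1:  IN={d:-1; rest ⊤}  OUT={d:-1; rest ⊤}
  B2:  IN={d:-1; rest ⊤}  OUT={d:-1; rest ⊤}
  B3:  IN={d:-1; rest ⊤}  OUT={b:5, d:-1; rest ⊤}
  B4:  IN={d:-1; rest ⊤}  OUT={c:6, d:-1; rest ⊤}

Merge at B1: IN[B1] = OUT[B0] ⊔ OUT[B2] = {a: ⊤, b: ⊤, c: ⊤, d: -1, e: ⊤, f: ⊤}
Applying B1's transfer function to that IN value gives OUT[B1] (row B1 above).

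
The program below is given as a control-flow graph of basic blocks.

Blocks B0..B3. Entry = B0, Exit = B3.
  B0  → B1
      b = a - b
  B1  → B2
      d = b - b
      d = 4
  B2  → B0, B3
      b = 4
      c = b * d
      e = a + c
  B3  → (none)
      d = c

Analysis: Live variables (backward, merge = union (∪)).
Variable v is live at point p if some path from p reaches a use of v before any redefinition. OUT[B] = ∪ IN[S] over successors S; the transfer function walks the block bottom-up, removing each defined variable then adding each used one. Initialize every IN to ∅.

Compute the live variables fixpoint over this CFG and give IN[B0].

Answer: {a, b}

Derivation:
Fixpoint table:
  B0:   IN={a, b}   OUT={a, b}
  B1:   IN={a, b}   OUT={a, d}
  B2:   IN={a, d}   OUT={a, b, c}
  B3:   IN={c}   OUT={}

Merge at B0: OUT[B0] = IN[B1] = {a, b}
Applying B0's transfer function to that OUT value gives IN[B0] (row B0 above).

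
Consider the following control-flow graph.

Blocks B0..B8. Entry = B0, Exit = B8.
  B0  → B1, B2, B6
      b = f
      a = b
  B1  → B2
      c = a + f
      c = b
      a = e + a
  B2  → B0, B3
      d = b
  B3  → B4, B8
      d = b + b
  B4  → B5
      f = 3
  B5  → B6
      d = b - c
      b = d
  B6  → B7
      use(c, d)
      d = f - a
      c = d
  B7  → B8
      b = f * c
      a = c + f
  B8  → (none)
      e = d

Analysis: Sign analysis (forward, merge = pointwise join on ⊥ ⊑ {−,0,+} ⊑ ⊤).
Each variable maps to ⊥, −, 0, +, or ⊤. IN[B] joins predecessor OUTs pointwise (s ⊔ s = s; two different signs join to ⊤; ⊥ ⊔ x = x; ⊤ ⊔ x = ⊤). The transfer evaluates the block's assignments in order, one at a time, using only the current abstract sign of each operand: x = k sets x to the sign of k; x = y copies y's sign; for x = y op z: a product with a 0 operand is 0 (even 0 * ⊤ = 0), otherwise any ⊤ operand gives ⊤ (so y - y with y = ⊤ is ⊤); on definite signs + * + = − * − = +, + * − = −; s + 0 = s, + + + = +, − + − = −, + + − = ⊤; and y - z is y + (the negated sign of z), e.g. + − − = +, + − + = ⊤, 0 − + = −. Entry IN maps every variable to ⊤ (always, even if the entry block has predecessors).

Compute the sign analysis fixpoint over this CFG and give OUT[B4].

Answer: {a: ⊤, b: ⊤, c: ⊤, d: ⊤, e: ⊤, f: +}

Working:
Per-block solution:
  B0:   IN=(all ⊤)   OUT=(all ⊤)
  B1:   IN=(all ⊤)   OUT=(all ⊤)
  B2:   IN=(all ⊤)   OUT=(all ⊤)
  B3:   IN=(all ⊤)   OUT=(all ⊤)
  B4:   IN=(all ⊤)   OUT={f:+; rest ⊤}
  B5:   IN={f:+; rest ⊤}   OUT={f:+; rest ⊤}
  B6:   IN=(all ⊤)   OUT=(all ⊤)
  B7:   IN=(all ⊤)   OUT=(all ⊤)
  B8:   IN=(all ⊤)   OUT=(all ⊤)

Merge at B4: IN[B4] = OUT[B3] = {a: ⊤, b: ⊤, c: ⊤, d: ⊤, e: ⊤, f: ⊤}
Applying B4's transfer function to that IN value gives OUT[B4] (row B4 above).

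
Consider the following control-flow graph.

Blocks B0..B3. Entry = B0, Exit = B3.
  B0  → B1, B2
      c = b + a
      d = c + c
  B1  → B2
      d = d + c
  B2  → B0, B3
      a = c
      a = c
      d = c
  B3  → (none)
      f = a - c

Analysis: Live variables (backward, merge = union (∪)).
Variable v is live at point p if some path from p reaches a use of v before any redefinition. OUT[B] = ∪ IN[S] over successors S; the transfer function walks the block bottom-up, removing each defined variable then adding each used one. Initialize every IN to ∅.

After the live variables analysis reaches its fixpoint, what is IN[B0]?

Answer: {a, b}

Derivation:
Converged values:
  B0: | IN={a, b} | OUT={b, c, d}
  B1: | IN={b, c, d} | OUT={b, c}
  B2: | IN={b, c} | OUT={a, b, c}
  B3: | IN={a, c} | OUT={}

Merge at B0: OUT[B0] = IN[B1] ⊔ IN[B2] = {b, c, d}
Applying B0's transfer function to that OUT value gives IN[B0] (row B0 above).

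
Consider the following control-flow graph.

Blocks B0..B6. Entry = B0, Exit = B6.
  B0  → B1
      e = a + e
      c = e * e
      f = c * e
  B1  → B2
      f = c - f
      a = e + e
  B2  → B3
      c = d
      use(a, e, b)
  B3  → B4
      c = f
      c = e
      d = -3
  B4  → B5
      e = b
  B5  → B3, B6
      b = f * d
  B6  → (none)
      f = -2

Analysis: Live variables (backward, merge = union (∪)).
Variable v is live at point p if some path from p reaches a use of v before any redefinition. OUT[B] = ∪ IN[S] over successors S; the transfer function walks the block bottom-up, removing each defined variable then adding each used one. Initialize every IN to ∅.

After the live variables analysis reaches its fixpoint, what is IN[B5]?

Converged values:
  B0:  IN={a, b, d, e}  OUT={b, c, d, e, f}
  B1:  IN={b, c, d, e, f}  OUT={a, b, d, e, f}
  B2:  IN={a, b, d, e, f}  OUT={b, e, f}
  B3:  IN={b, e, f}  OUT={b, d, f}
  B4:  IN={b, d, f}  OUT={d, e, f}
  B5:  IN={d, e, f}  OUT={b, e, f}
  B6:  IN={}  OUT={}

Merge at B5: OUT[B5] = IN[B3] ⊔ IN[B6] = {b, e, f}
Applying B5's transfer function to that OUT value gives IN[B5] (row B5 above).

Answer: {d, e, f}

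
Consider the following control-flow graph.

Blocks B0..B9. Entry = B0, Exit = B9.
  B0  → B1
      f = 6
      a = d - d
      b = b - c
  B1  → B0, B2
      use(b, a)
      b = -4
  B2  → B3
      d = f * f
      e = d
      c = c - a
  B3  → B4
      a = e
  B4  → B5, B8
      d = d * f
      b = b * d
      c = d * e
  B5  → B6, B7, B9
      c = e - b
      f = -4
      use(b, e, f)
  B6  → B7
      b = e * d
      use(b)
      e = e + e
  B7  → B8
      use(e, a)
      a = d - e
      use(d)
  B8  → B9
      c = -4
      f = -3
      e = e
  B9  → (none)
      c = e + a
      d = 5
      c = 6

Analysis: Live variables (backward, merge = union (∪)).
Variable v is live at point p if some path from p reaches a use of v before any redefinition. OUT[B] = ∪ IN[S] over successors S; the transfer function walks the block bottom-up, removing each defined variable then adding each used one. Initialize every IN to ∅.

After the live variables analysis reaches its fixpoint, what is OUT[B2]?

Converged values:
  B0:  IN={b, c, d}  OUT={a, b, c, d, f}
  B1:  IN={a, b, c, d, f}  OUT={a, b, c, d, f}
  B2:  IN={a, b, c, f}  OUT={b, d, e, f}
  B3:  IN={b, d, e, f}  OUT={a, b, d, e, f}
  B4:  IN={a, b, d, e, f}  OUT={a, b, d, e}
  B5:  IN={a, b, d, e}  OUT={a, d, e}
  B6:  IN={a, d, e}  OUT={a, d, e}
  B7:  IN={a, d, e}  OUT={a, e}
  B8:  IN={a, e}  OUT={a, e}
  B9:  IN={a, e}  OUT={}

Merge at B2: OUT[B2] = IN[B3] = {b, d, e, f}

Answer: {b, d, e, f}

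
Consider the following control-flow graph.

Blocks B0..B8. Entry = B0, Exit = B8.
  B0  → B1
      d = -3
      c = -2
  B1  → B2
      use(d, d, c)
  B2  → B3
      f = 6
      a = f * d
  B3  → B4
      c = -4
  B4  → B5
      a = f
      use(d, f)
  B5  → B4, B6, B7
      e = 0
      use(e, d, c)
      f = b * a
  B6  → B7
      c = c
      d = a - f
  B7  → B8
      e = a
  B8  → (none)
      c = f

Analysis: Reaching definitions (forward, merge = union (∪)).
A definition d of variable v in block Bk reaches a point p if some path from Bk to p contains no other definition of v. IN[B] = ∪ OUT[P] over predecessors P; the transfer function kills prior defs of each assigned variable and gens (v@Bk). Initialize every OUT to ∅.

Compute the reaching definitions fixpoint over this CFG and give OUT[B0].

Converged values:
  B0:   IN={}   OUT={c@B0, d@B0}
  B1:   IN={c@B0, d@B0}   OUT={c@B0, d@B0}
  B2:   IN={c@B0, d@B0}   OUT={a@B2, c@B0, d@B0, f@B2}
  B3:   IN={a@B2, c@B0, d@B0, f@B2}   OUT={a@B2, c@B3, d@B0, f@B2}
  B4:   IN={a@B2, a@B4, c@B3, d@B0, e@B5, f@B2, f@B5}   OUT={a@B4, c@B3, d@B0, e@B5, f@B2, f@B5}
  B5:   IN={a@B4, c@B3, d@B0, e@B5, f@B2, f@B5}   OUT={a@B4, c@B3, d@B0, e@B5, f@B5}
  B6:   IN={a@B4, c@B3, d@B0, e@B5, f@B5}   OUT={a@B4, c@B6, d@B6, e@B5, f@B5}
  B7:   IN={a@B4, c@B3, c@B6, d@B0, d@B6, e@B5, f@B5}   OUT={a@B4, c@B3, c@B6, d@B0, d@B6, e@B7, f@B5}
  B8:   IN={a@B4, c@B3, c@B6, d@B0, d@B6, e@B7, f@B5}   OUT={a@B4, c@B8, d@B0, d@B6, e@B7, f@B5}

B0 is the boundary node: IN[B0] = {}
Applying B0's transfer function to that IN value gives OUT[B0] (row B0 above).

Answer: {c@B0, d@B0}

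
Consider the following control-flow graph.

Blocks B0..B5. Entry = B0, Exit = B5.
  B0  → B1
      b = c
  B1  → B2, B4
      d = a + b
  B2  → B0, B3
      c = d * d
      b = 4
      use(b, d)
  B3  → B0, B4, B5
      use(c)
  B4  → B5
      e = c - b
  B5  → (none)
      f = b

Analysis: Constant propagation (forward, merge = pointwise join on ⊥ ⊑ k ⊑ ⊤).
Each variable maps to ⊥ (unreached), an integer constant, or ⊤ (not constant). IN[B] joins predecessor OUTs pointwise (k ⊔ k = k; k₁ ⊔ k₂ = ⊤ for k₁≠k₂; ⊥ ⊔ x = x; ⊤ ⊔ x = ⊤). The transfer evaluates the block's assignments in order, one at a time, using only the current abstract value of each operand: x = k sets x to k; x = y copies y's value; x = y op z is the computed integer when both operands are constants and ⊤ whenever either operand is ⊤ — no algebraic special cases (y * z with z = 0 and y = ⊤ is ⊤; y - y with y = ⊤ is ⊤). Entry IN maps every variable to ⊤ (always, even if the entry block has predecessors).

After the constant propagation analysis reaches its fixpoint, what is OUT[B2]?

Per-block solution:
  B0: | IN=(all ⊤) | OUT=(all ⊤)
  B1: | IN=(all ⊤) | OUT=(all ⊤)
  B2: | IN=(all ⊤) | OUT={b:4; rest ⊤}
  B3: | IN={b:4; rest ⊤} | OUT={b:4; rest ⊤}
  B4: | IN=(all ⊤) | OUT=(all ⊤)
  B5: | IN=(all ⊤) | OUT=(all ⊤)

Merge at B2: IN[B2] = OUT[B1] = {a: ⊤, b: ⊤, c: ⊤, d: ⊤, e: ⊤, f: ⊤}
Applying B2's transfer function to that IN value gives OUT[B2] (row B2 above).

Answer: {a: ⊤, b: 4, c: ⊤, d: ⊤, e: ⊤, f: ⊤}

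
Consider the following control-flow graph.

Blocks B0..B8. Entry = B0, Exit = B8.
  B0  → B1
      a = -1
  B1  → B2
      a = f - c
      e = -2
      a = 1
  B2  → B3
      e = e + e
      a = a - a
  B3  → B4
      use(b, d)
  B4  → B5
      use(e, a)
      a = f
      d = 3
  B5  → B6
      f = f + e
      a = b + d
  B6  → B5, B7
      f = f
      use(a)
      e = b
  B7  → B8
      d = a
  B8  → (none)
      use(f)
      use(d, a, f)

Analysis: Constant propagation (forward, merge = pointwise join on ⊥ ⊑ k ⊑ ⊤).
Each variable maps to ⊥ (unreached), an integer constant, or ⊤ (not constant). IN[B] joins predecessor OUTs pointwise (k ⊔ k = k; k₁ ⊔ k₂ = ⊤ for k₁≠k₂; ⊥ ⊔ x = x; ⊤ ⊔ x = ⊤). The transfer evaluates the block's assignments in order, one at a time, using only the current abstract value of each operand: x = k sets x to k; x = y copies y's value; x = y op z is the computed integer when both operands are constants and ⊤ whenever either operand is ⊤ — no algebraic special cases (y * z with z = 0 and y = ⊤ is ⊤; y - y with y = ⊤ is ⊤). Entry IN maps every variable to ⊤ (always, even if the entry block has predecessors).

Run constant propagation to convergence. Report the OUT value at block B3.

Answer: {a: 0, b: ⊤, c: ⊤, d: ⊤, e: -4, f: ⊤}

Trace:
Converged values:
  B0: | IN=(all ⊤) | OUT={a:-1; rest ⊤}
  B1: | IN={a:-1; rest ⊤} | OUT={a:1, e:-2; rest ⊤}
  B2: | IN={a:1, e:-2; rest ⊤} | OUT={a:0, e:-4; rest ⊤}
  B3: | IN={a:0, e:-4; rest ⊤} | OUT={a:0, e:-4; rest ⊤}
  B4: | IN={a:0, e:-4; rest ⊤} | OUT={d:3, e:-4; rest ⊤}
  B5: | IN={d:3; rest ⊤} | OUT={d:3; rest ⊤}
  B6: | IN={d:3; rest ⊤} | OUT={d:3; rest ⊤}
  B7: | IN={d:3; rest ⊤} | OUT=(all ⊤)
  B8: | IN=(all ⊤) | OUT=(all ⊤)

Merge at B3: IN[B3] = OUT[B2] = {a: 0, b: ⊤, c: ⊤, d: ⊤, e: -4, f: ⊤}
Applying B3's transfer function to that IN value gives OUT[B3] (row B3 above).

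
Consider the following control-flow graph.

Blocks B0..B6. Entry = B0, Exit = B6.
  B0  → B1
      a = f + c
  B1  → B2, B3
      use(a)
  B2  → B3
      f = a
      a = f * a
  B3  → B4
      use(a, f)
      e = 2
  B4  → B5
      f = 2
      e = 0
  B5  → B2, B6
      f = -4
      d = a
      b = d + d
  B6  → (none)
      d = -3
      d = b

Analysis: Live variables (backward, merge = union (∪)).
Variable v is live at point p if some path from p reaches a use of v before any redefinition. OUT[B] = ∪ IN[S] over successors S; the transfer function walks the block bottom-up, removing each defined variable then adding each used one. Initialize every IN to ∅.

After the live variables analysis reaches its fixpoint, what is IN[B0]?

Answer: {c, f}

Derivation:
Fixpoint table:
  B0: | IN={c, f} | OUT={a, f}
  B1: | IN={a, f} | OUT={a, f}
  B2: | IN={a} | OUT={a, f}
  B3: | IN={a, f} | OUT={a}
  B4: | IN={a} | OUT={a}
  B5: | IN={a} | OUT={a, b}
  B6: | IN={b} | OUT={}

Merge at B0: OUT[B0] = IN[B1] = {a, f}
Applying B0's transfer function to that OUT value gives IN[B0] (row B0 above).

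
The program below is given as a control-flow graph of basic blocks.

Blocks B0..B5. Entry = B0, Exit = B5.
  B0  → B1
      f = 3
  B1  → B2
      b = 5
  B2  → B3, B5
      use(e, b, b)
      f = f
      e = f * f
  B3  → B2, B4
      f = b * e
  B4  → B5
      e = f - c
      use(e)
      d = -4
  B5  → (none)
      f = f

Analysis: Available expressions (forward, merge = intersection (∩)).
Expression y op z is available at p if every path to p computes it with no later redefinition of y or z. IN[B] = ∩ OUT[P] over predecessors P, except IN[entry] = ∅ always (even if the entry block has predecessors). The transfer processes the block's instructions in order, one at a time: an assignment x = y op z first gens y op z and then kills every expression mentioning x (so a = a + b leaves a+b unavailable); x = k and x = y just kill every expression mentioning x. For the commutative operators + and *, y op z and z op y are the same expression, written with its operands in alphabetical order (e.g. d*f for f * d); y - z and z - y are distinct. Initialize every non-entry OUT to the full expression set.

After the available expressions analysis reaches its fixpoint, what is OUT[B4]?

Answer: {f-c}

Derivation:
Fixpoint table:
  B0:   IN={}   OUT={}
  B1:   IN={}   OUT={}
  B2:   IN={}   OUT={f*f}
  B3:   IN={f*f}   OUT={b*e}
  B4:   IN={b*e}   OUT={f-c}
  B5:   IN={}   OUT={}

Merge at B4: IN[B4] = OUT[B3] = {b*e}
Applying B4's transfer function to that IN value gives OUT[B4] (row B4 above).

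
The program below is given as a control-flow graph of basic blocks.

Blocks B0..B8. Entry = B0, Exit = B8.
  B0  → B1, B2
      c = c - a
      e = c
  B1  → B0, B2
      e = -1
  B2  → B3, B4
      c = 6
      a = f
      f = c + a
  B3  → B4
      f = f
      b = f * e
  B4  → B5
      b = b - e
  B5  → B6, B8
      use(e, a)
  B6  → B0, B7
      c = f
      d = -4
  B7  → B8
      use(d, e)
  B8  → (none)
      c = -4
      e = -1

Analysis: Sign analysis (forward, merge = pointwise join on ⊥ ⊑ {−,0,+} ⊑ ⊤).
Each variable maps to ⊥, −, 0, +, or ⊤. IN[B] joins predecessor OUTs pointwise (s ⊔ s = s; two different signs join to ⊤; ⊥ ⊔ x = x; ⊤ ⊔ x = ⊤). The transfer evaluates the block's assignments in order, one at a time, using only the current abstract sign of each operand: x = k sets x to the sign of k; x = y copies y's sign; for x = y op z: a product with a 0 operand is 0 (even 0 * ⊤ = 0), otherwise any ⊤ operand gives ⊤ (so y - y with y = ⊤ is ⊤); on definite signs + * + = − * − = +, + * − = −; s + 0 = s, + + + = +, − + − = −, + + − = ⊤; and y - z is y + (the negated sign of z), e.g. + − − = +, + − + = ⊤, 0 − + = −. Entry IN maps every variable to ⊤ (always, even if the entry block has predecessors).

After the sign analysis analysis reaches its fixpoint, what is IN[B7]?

Fixpoint table:
  B0:   IN=(all ⊤)   OUT=(all ⊤)
  B1:   IN=(all ⊤)   OUT={e:-; rest ⊤}
  B2:   IN=(all ⊤)   OUT={c:+; rest ⊤}
  B3:   IN={c:+; rest ⊤}   OUT={c:+; rest ⊤}
  B4:   IN={c:+; rest ⊤}   OUT={c:+; rest ⊤}
  B5:   IN={c:+; rest ⊤}   OUT={c:+; rest ⊤}
  B6:   IN={c:+; rest ⊤}   OUT={d:-; rest ⊤}
  B7:   IN={d:-; rest ⊤}   OUT={d:-; rest ⊤}
  B8:   IN=(all ⊤)   OUT={c:-, e:-; rest ⊤}

Merge at B7: IN[B7] = OUT[B6] = {a: ⊤, b: ⊤, c: ⊤, d: -, e: ⊤, f: ⊤}

Answer: {a: ⊤, b: ⊤, c: ⊤, d: -, e: ⊤, f: ⊤}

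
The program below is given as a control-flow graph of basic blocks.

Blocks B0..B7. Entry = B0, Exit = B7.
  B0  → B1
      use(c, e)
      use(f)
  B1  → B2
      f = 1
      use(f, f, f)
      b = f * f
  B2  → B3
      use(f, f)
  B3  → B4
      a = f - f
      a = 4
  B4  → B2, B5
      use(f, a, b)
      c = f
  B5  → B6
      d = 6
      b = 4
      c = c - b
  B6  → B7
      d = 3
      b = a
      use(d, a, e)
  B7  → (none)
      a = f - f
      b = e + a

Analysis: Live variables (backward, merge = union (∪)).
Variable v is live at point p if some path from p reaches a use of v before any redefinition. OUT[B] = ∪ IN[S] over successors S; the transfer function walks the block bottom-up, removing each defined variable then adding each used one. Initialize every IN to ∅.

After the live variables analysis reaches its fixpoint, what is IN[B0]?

Per-block solution:
  B0:   IN={c, e, f}   OUT={e}
  B1:   IN={e}   OUT={b, e, f}
  B2:   IN={b, e, f}   OUT={b, e, f}
  B3:   IN={b, e, f}   OUT={a, b, e, f}
  B4:   IN={a, b, e, f}   OUT={a, b, c, e, f}
  B5:   IN={a, c, e, f}   OUT={a, e, f}
  B6:   IN={a, e, f}   OUT={e, f}
  B7:   IN={e, f}   OUT={}

Merge at B0: OUT[B0] = IN[B1] = {e}
Applying B0's transfer function to that OUT value gives IN[B0] (row B0 above).

Answer: {c, e, f}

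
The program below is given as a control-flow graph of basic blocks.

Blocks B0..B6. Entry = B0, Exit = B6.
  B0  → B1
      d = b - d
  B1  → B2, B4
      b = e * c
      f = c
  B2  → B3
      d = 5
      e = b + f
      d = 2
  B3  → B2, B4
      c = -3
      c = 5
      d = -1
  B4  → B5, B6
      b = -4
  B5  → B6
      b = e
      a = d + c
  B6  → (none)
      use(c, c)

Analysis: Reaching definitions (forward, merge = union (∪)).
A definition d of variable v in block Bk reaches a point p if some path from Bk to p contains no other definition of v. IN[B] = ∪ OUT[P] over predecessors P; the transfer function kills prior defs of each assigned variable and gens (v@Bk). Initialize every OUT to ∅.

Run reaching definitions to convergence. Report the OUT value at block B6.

Fixpoint table:
  B0:   IN={}   OUT={d@B0}
  B1:   IN={d@B0}   OUT={b@B1, d@B0, f@B1}
  B2:   IN={b@B1, c@B3, d@B0, d@B3, e@B2, f@B1}   OUT={b@B1, c@B3, d@B2, e@B2, f@B1}
  B3:   IN={b@B1, c@B3, d@B2, e@B2, f@B1}   OUT={b@B1, c@B3, d@B3, e@B2, f@B1}
  B4:   IN={b@B1, c@B3, d@B0, d@B3, e@B2, f@B1}   OUT={b@B4, c@B3, d@B0, d@B3, e@B2, f@B1}
  B5:   IN={b@B4, c@B3, d@B0, d@B3, e@B2, f@B1}   OUT={a@B5, b@B5, c@B3, d@B0, d@B3, e@B2, f@B1}
  B6:   IN={a@B5, b@B4, b@B5, c@B3, d@B0, d@B3, e@B2, f@B1}   OUT={a@B5, b@B4, b@B5, c@B3, d@B0, d@B3, e@B2, f@B1}

Merge at B6: IN[B6] = OUT[B4] ⊔ OUT[B5] = {a@B5, b@B4, b@B5, c@B3, d@B0, d@B3, e@B2, f@B1}
Applying B6's transfer function to that IN value gives OUT[B6] (row B6 above).

Answer: {a@B5, b@B4, b@B5, c@B3, d@B0, d@B3, e@B2, f@B1}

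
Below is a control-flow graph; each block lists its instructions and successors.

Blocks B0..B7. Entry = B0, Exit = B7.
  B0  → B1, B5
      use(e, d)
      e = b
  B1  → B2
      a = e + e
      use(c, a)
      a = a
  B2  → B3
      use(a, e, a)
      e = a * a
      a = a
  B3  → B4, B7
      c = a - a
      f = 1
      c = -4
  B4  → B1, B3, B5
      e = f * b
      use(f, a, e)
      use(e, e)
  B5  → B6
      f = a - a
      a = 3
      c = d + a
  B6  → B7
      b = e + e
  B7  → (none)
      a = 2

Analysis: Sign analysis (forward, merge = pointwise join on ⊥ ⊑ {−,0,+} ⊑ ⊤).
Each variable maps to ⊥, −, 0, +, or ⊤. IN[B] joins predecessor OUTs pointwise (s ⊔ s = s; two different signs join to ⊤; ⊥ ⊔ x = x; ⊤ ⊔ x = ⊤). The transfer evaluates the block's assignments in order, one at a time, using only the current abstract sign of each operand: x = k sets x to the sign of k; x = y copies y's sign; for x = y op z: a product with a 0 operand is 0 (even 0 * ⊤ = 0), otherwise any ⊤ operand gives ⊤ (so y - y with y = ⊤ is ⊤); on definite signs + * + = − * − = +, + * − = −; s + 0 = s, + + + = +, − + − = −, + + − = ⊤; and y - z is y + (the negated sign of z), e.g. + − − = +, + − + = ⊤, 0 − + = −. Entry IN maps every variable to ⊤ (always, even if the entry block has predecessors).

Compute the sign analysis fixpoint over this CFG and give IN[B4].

Answer: {a: ⊤, b: ⊤, c: -, d: ⊤, e: ⊤, f: +}

Working:
Fixpoint table:
  B0:   IN=(all ⊤)   OUT=(all ⊤)
  B1:   IN=(all ⊤)   OUT=(all ⊤)
  B2:   IN=(all ⊤)   OUT=(all ⊤)
  B3:   IN=(all ⊤)   OUT={c:-, f:+; rest ⊤}
  B4:   IN={c:-, f:+; rest ⊤}   OUT={c:-, f:+; rest ⊤}
  B5:   IN=(all ⊤)   OUT={a:+; rest ⊤}
  B6:   IN={a:+; rest ⊤}   OUT={a:+; rest ⊤}
  B7:   IN=(all ⊤)   OUT={a:+; rest ⊤}

Merge at B4: IN[B4] = OUT[B3] = {a: ⊤, b: ⊤, c: -, d: ⊤, e: ⊤, f: +}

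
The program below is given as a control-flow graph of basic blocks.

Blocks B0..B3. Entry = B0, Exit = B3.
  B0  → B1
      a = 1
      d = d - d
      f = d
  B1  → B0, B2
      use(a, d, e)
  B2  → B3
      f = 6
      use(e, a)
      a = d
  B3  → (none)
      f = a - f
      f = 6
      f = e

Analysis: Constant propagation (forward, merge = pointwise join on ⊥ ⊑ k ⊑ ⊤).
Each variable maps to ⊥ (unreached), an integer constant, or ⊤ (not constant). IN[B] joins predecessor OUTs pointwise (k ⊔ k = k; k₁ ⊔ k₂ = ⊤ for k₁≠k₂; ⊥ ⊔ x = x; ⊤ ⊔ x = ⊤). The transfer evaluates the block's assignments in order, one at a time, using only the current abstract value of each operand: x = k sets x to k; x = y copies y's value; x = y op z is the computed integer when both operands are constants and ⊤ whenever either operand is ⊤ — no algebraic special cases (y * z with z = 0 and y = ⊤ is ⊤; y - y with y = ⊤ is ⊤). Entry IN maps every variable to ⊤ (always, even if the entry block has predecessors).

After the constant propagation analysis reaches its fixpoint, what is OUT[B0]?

Answer: {a: 1, b: ⊤, c: ⊤, d: ⊤, e: ⊤, f: ⊤}

Trace:
Fixpoint table:
  B0:   IN=(all ⊤)   OUT={a:1; rest ⊤}
  B1:   IN={a:1; rest ⊤}   OUT={a:1; rest ⊤}
  B2:   IN={a:1; rest ⊤}   OUT={f:6; rest ⊤}
  B3:   IN={f:6; rest ⊤}   OUT=(all ⊤)

Merge at B0 (entry node, so the boundary value (all ⊤) is joined with the incoming edge(s)): IN[B0] = (all ⊤) ⊔ OUT[B1] = {a: ⊤, b: ⊤, c: ⊤, d: ⊤, e: ⊤, f: ⊤}
Applying B0's transfer function to that IN value gives OUT[B0] (row B0 above).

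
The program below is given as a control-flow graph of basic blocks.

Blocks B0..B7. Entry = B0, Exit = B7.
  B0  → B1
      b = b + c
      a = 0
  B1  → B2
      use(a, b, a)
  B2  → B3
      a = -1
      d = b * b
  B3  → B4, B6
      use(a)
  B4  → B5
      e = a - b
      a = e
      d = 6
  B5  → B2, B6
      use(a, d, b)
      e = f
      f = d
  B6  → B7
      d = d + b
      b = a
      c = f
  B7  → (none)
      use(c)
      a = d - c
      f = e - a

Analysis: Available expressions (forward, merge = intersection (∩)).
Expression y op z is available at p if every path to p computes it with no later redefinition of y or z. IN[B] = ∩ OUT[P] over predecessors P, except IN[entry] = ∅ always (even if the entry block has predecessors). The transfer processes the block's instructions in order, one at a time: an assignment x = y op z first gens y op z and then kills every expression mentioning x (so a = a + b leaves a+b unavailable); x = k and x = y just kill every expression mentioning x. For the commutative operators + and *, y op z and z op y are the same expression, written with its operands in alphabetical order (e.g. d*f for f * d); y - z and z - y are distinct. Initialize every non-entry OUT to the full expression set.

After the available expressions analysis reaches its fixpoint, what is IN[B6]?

Converged values:
  B0:   IN={}   OUT={}
  B1:   IN={}   OUT={}
  B2:   IN={}   OUT={b*b}
  B3:   IN={b*b}   OUT={b*b}
  B4:   IN={b*b}   OUT={b*b}
  B5:   IN={b*b}   OUT={b*b}
  B6:   IN={b*b}   OUT={}
  B7:   IN={}   OUT={d-c, e-a}

Merge at B6: IN[B6] = OUT[B3] ∩ OUT[B5] = {b*b}

Answer: {b*b}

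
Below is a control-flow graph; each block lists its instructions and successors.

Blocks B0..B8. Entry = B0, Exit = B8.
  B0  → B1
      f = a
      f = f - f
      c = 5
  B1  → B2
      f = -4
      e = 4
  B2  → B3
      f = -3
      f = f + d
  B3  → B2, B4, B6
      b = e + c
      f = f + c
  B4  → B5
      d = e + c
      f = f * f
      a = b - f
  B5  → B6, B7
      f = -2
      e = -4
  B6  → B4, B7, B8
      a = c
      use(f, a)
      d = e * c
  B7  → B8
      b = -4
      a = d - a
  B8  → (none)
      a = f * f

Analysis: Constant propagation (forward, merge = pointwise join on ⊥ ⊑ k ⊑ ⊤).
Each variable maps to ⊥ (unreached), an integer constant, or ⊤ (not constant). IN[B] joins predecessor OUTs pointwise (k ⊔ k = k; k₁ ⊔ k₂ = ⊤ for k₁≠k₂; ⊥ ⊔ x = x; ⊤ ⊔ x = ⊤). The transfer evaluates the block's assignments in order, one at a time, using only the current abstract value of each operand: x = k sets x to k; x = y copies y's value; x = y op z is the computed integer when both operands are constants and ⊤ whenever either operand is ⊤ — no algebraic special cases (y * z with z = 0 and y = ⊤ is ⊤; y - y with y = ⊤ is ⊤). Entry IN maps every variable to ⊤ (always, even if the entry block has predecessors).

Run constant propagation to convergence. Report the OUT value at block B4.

Answer: {a: ⊤, b: 9, c: 5, d: ⊤, e: ⊤, f: ⊤}

Trace:
Fixpoint table:
  B0:   IN=(all ⊤)   OUT={c:5; rest ⊤}
  B1:   IN={c:5; rest ⊤}   OUT={c:5, e:4, f:-4; rest ⊤}
  B2:   IN={c:5, e:4; rest ⊤}   OUT={c:5, e:4; rest ⊤}
  B3:   IN={c:5, e:4; rest ⊤}   OUT={b:9, c:5, e:4; rest ⊤}
  B4:   IN={b:9, c:5; rest ⊤}   OUT={b:9, c:5; rest ⊤}
  B5:   IN={b:9, c:5; rest ⊤}   OUT={b:9, c:5, e:-4, f:-2; rest ⊤}
  B6:   IN={b:9, c:5; rest ⊤}   OUT={a:5, b:9, c:5; rest ⊤}
  B7:   IN={b:9, c:5; rest ⊤}   OUT={b:-4, c:5; rest ⊤}
  B8:   IN={c:5; rest ⊤}   OUT={c:5; rest ⊤}

Merge at B4: IN[B4] = OUT[B3] ⊔ OUT[B6] = {a: ⊤, b: 9, c: 5, d: ⊤, e: ⊤, f: ⊤}
Applying B4's transfer function to that IN value gives OUT[B4] (row B4 above).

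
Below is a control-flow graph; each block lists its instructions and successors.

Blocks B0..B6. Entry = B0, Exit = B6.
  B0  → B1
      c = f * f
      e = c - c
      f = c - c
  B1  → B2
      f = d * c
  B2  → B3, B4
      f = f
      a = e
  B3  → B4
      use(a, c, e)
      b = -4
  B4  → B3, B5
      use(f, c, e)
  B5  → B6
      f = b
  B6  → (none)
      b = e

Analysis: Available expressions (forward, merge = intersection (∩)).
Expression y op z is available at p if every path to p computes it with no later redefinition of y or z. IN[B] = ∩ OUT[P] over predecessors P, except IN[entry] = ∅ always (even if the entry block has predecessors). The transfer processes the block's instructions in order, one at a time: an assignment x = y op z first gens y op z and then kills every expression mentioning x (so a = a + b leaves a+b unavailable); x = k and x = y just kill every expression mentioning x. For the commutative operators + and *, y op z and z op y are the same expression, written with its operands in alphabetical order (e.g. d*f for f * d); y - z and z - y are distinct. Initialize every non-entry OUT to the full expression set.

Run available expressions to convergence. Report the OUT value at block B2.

Answer: {c*d, c-c}

Trace:
Converged values:
  B0:  IN={}  OUT={c-c}
  B1:  IN={c-c}  OUT={c*d, c-c}
  B2:  IN={c*d, c-c}  OUT={c*d, c-c}
  B3:  IN={c*d, c-c}  OUT={c*d, c-c}
  B4:  IN={c*d, c-c}  OUT={c*d, c-c}
  B5:  IN={c*d, c-c}  OUT={c*d, c-c}
  B6:  IN={c*d, c-c}  OUT={c*d, c-c}

Merge at B2: IN[B2] = OUT[B1] = {c*d, c-c}
Applying B2's transfer function to that IN value gives OUT[B2] (row B2 above).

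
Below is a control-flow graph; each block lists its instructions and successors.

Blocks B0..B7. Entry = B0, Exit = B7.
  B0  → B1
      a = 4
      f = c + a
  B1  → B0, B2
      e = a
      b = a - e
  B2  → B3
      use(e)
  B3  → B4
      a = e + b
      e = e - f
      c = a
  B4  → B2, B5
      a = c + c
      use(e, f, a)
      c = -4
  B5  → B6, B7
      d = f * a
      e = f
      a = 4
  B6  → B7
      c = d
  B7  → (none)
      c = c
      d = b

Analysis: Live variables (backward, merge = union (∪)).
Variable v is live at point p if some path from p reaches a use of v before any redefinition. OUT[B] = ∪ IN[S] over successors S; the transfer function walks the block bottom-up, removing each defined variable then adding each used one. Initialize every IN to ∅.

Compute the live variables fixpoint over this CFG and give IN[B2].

Answer: {b, e, f}

Trace:
Converged values:
  B0: | IN={c} | OUT={a, c, f}
  B1: | IN={a, c, f} | OUT={b, c, e, f}
  B2: | IN={b, e, f} | OUT={b, e, f}
  B3: | IN={b, e, f} | OUT={b, c, e, f}
  B4: | IN={b, c, e, f} | OUT={a, b, c, e, f}
  B5: | IN={a, b, c, f} | OUT={b, c, d}
  B6: | IN={b, d} | OUT={b, c}
  B7: | IN={b, c} | OUT={}

Merge at B2: OUT[B2] = IN[B3] = {b, e, f}
Applying B2's transfer function to that OUT value gives IN[B2] (row B2 above).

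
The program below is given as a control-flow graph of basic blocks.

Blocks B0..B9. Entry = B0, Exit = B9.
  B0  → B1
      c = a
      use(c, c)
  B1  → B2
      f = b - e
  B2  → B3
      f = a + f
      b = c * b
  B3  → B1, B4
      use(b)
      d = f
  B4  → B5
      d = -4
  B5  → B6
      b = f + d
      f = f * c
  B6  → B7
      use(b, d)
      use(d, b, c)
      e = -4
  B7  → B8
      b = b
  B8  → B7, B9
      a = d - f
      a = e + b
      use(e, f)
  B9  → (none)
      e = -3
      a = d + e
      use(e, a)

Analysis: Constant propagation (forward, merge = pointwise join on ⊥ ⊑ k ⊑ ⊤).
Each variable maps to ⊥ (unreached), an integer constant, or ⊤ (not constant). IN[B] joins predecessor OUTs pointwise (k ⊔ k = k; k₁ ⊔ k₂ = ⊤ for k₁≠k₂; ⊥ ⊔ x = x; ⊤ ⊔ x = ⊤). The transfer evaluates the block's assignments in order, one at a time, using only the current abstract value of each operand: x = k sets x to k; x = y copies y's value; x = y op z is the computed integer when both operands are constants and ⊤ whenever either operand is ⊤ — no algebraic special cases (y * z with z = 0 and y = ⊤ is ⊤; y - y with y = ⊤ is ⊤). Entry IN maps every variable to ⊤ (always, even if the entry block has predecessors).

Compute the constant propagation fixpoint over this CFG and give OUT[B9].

Answer: {a: -7, b: ⊤, c: ⊤, d: -4, e: -3, f: ⊤}

Derivation:
Converged values:
  B0:  IN=(all ⊤)  OUT=(all ⊤)
  B1:  IN=(all ⊤)  OUT=(all ⊤)
  B2:  IN=(all ⊤)  OUT=(all ⊤)
  B3:  IN=(all ⊤)  OUT=(all ⊤)
  B4:  IN=(all ⊤)  OUT={d:-4; rest ⊤}
  B5:  IN={d:-4; rest ⊤}  OUT={d:-4; rest ⊤}
  B6:  IN={d:-4; rest ⊤}  OUT={d:-4, e:-4; rest ⊤}
  B7:  IN={d:-4, e:-4; rest ⊤}  OUT={d:-4, e:-4; rest ⊤}
  B8:  IN={d:-4, e:-4; rest ⊤}  OUT={d:-4, e:-4; rest ⊤}
  B9:  IN={d:-4, e:-4; rest ⊤}  OUT={a:-7, d:-4, e:-3; rest ⊤}

Merge at B9: IN[B9] = OUT[B8] = {a: ⊤, b: ⊤, c: ⊤, d: -4, e: -4, f: ⊤}
Applying B9's transfer function to that IN value gives OUT[B9] (row B9 above).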